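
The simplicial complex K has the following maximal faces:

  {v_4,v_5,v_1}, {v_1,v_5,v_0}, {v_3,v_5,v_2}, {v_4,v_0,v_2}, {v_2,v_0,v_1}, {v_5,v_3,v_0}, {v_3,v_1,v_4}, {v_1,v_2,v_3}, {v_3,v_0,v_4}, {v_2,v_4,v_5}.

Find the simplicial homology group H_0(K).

H_0 = Z.

Fix the vertex order v_0 < v_1 < v_2 < v_3 < v_4 < v_5 and write every simplex with vertices in increasing order. Then dim K = 2 and the simplices of K are:

  0-simplices (6): [v_0], [v_1], [v_2], [v_3], [v_4], [v_5]
  1-simplices (15): (15 of them)
  2-simplices (10): [v_0,v_1,v_2], [v_0,v_1,v_5], [v_0,v_2,v_4], [v_0,v_3,v_4], [v_0,v_3,v_5], [v_1,v_2,v_3], [v_1,v_3,v_4], [v_1,v_4,v_5], [v_2,v_3,v_5], [v_2,v_4,v_5]

giving chain groups C_0 ≅ Z^6, C_1 ≅ Z^15, C_2 ≅ Z^10.

∂_1: C_1 → C_0 maps an edge to its endpoints' difference, ∂[p,q] = q − p.
The 6×15 boundary matrix has rank 5 and Smith normal form diag(1,1,1,1,1).

The boundary map ∂_2: C_2 → C_1 acts by ∂[p,q,r] = [q,r] − [p,r] + [p,q]. For instance
  ∂[v_0,v_2,v_4] = [v_2,v_4] − [v_0,v_4] + [v_0,v_2],
  ∂[v_0,v_3,v_4] = [v_3,v_4] − [v_0,v_4] + [v_0,v_3].
The 15×10 boundary matrix has rank 10 and Smith normal form diag(1,1,1,1,1,1,1,1,1,2).

From H_k ≅ ker(∂_k) / im(∂_{k+1}) we obtain:

  H_0: rank C_0 − rank ∂_1 = 6 − 5 = 1, and the invariant factors of ∂_1 are all 1, so H_0 = Z.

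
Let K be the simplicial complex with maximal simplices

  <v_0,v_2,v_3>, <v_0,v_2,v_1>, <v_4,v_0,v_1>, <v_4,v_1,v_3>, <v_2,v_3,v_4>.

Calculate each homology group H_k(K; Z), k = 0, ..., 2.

Fix the vertex order v_0 < v_1 < v_2 < v_3 < v_4 and write every simplex with vertices in increasing order. Then dim K = 2 and the simplices of K are:

  0-simplices (5): [v_0], [v_1], [v_2], [v_3], [v_4]
  1-simplices (10): [v_0,v_1], [v_0,v_2], [v_0,v_3], [v_0,v_4], [v_1,v_2], [v_1,v_3], [v_1,v_4], [v_2,v_3], [v_2,v_4], [v_3,v_4]
  2-simplices (5): [v_0,v_1,v_2], [v_0,v_1,v_4], [v_0,v_2,v_3], [v_1,v_3,v_4], [v_2,v_3,v_4]

giving chain groups C_0 ≅ Z^5, C_1 ≅ Z^10, C_2 ≅ Z^5.

Boundary ∂_1: C_1 → C_0 is given by ∂[p,q] = [q] − [p].
As a 5×10 matrix over Z this has rank 4, with invariant factors (1,1,1,1).

∂_2: C_2 → C_1 maps a triangle to the signed sum of its edges. For instance
  ∂[v_1,v_3,v_4] = [v_3,v_4] − [v_1,v_4] + [v_1,v_3],
  ∂[v_0,v_1,v_2] = [v_1,v_2] − [v_0,v_2] + [v_0,v_1].
This gives a 10×5 integer matrix of rank 5; reducing to Smith normal form yields diagonal entries (1,1,1,1,1).

From H_k ≅ ker(∂_k) / im(∂_{k+1}) we obtain:

  H_0: rank C_0 − rank ∂_1 = 5 − 4 = 1, and the invariant factors of ∂_1 are all 1, so H_0 = Z.
  H_1: rank ker ∂_1 − rank ∂_2 = (10 − 4) − 5 = 1, and the invariant factors of ∂_2 are all 1, so H_1 = Z.
  H_2: rank ker ∂_2 − rank ∂_3 = (5 − 5) − 0 = 0, and there is no ∂_3, so H_2 = 0.

H_0 ≅ Z,  H_1 ≅ Z,  H_2 = 0.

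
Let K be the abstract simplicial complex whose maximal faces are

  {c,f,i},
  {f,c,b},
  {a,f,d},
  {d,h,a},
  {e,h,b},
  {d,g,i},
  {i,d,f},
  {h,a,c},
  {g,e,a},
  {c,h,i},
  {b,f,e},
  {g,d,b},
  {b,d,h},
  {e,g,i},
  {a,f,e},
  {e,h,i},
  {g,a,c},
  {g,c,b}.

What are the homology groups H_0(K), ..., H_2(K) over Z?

Fix the vertex order a < b < c < d < e < f < g < h < i and write every simplex with vertices in increasing order. Then dim K = 2 and the simplices of K are:

  0-simplices (9): a, b, c, d, e, f, g, h, i
  1-simplices (27): ac, ad, ae, af, ag, ah, bc, bd, be, bf, bg, bh, cf, cg, ch, ci, df, dg, dh, di, ef, eg, eh, ei, fi, gi, hi
  2-simplices (18): acg, ach, adf, adh, aef, aeg, bcf, bcg, bdg, bdh, bef, beh, cfi, chi, dfi, dgi, egi, ehi

Hence C_0 ≅ Z^9, C_1 ≅ Z^27, C_2 ≅ Z^18.

Boundary ∂_1: C_1 → C_0 sends each edge [p,q] (with p < q) to q − p. For instance
  ∂ch = h − c.
As a 9×27 matrix over Z this has rank 8, with invariant factors (1,1,1,1,1,1,1,1).

∂_2: C_2 → C_1 acts by ∂[p,q,r] = [q,r] − [p,r] + [p,q]. For instance
  ∂adf = df − af + ad,
  ∂dgi = gi − di + dg.
The 27×18 boundary matrix has rank 17 and Smith normal form diag(1,1,1,1,1,1,1,1,1,1,1,1,1,1,1,1,1).

Computing H_k = (kernel of ∂_k) / (image of ∂_{k+1}):

  H_0: rank C_0 − rank ∂_1 = 9 − 8 = 1, and the invariant factors of ∂_1 are all 1, so H_0 = Z.
  H_1: rank ker ∂_1 − rank ∂_2 = (27 − 8) − 17 = 2, and the invariant factors of ∂_2 are all 1, so H_1 = Z^2.
  H_2: rank ker ∂_2 − rank ∂_3 = (18 − 17) − 0 = 1, and there is no ∂_3, so H_2 = Z.

(K is a triangulation of the torus T^2.)

H_0 ≅ Z,  H_1 ≅ Z^2,  H_2 ≅ Z.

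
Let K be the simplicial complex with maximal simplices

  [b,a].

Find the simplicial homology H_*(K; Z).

H_0 ≅ Z,  H_1 = 0.

Fix the vertex order a < b and write every simplex with vertices in increasing order. Then dim K = 1 and the simplices of K are:

  0-simplices (2): a, b
  1-simplices (1): ab

so the chain groups are C_0 ≅ Z^2, C_1 ≅ Z^1.

∂_1: C_1 → C_0 is given by ∂[p,q] = [q] − [p]. For instance
  ∂ab = b − a.
This gives a 2×1 integer matrix of rank 1; reducing to Smith normal form yields diagonal entries (1).

Computing H_k = (kernel of ∂_k) / (image of ∂_{k+1}):

  H_0: rank C_0 − rank ∂_1 = 2 − 1 = 1, and the invariant factors of ∂_1 are all 1, so H_0 = Z.
  H_1: rank ker ∂_1 − rank ∂_2 = (1 − 1) − 0 = 0, and there is no ∂_2, so H_1 = 0.

As a check, the Euler characteristic is 2 − 1 = 1, which agrees with 1 − 0 = 1.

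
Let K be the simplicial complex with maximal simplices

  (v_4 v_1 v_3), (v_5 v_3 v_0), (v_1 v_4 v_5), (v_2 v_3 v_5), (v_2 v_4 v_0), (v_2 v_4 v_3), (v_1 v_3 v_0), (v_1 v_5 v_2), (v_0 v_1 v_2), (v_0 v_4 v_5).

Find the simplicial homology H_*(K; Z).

H_0 ≅ Z,  H_1 ≅ Z/2Z,  H_2 = 0.

K has 6 vertices, 15 edges, 10 triangles.
rank ∂_0 = 0, rank ∂_1 = 5 ⇒ b_0 = 6 − 0 − 5 = 1; all invariant factors of ∂_1 are 1 so no torsion. So H_0 = Z.
rank ∂_1 = 5, rank ∂_2 = 10 ⇒ b_1 = 15 − 5 − 10 = 0; ∂_2 has invariant factor(s) [2] giving torsion. So H_1 = Z/2Z.
rank ∂_2 = 10, rank ∂_3 = 0 ⇒ b_2 = 10 − 10 − 0 = 0. So H_2 = 0.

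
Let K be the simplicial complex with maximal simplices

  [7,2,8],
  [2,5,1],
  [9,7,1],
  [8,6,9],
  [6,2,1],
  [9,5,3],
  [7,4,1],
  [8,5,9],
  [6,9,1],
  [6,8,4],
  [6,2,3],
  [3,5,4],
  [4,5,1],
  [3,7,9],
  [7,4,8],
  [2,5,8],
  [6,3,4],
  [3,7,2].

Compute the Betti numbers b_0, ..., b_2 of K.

Take the total order 1 < 2 < 3 < 4 < 5 < 6 < 7 < 8 < 9 on the vertex set. Then K (dimension 2) consists of the simplices:

  0-simplices (9): [1], [2], [3], [4], [5], [6], [7], [8], [9]
  1-simplices (27): (27 of them)
  2-simplices (18): [1,2,5], [1,2,6], [1,4,5], [1,4,7], [1,6,9], [1,7,9], [2,3,6], [2,3,7], [2,5,8], [2,7,8], [3,4,5], [3,4,6], [3,5,9], [3,7,9], [4,6,8], [4,7,8], [5,8,9], [6,8,9]

Hence C_0 ≅ Z^9, C_1 ≅ Z^27, C_2 ≅ Z^18.

∂_1: C_1 → C_0 maps an edge to its endpoints' difference, ∂[p,q] = q − p.
As a 9×27 matrix over Z this has rank 8, with invariant factors (1,1,1,1,1,1,1,1).

∂_2: C_2 → C_1 maps a triangle to the signed sum of its edges. For instance
  ∂[1,2,5] = [2,5] − [1,5] + [1,2],
  ∂[1,4,5] = [4,5] − [1,5] + [1,4].
As a 27×18 matrix over Z this has rank 17, with invariant factors (1,1,1,1,1,1,1,1,1,1,1,1,1,1,1,1,1).

From H_k ≅ ker(∂_k) / im(∂_{k+1}) we obtain:

  H_0: rank C_0 − rank ∂_1 = 9 − 8 = 1, and the invariant factors of ∂_1 are all 1, so H_0 = Z.
  H_1: rank ker ∂_1 − rank ∂_2 = (27 − 8) − 17 = 2, and the invariant factors of ∂_2 are all 1, so H_1 = Z^2.
  H_2: rank ker ∂_2 − rank ∂_3 = (18 − 17) − 0 = 1, and there is no ∂_3, so H_2 = Z.

Hence the Betti numbers are b_0 = 1, b_1 = 2, b_2 = 1.

b_0 = 1, b_1 = 2, b_2 = 1.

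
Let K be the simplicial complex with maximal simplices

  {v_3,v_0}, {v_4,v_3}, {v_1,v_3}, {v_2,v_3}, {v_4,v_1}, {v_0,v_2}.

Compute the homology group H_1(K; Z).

Take the total order v_0 < v_1 < v_2 < v_3 < v_4 on the vertex set. Then K (dimension 1) consists of the simplices:

  0-simplices (5): [v_0], [v_1], [v_2], [v_3], [v_4]
  1-simplices (6): [v_0,v_2], [v_0,v_3], [v_1,v_3], [v_1,v_4], [v_2,v_3], [v_3,v_4]

Hence C_0 ≅ Z^5, C_1 ≅ Z^6.

∂_1: C_1 → C_0 maps an edge to its endpoints' difference, ∂[p,q] = q − p. For instance
  ∂[v_3,v_4] = [v_4] − [v_3].
The 5×6 boundary matrix has rank 4 and Smith normal form diag(1,1,1,1).

Computing H_k = (kernel of ∂_k) / (image of ∂_{k+1}):

  H_1: rank ker ∂_1 − rank ∂_2 = (6 − 4) − 0 = 2, and there is no ∂_2, so H_1 = Z^2.

H_1 ≅ Z^2.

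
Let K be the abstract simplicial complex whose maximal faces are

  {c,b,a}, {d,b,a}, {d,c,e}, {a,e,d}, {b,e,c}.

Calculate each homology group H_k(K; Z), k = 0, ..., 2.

H_0 = Z,  H_1 = Z,  H_2 = 0.

Take the total order a < b < c < d < e on the vertex set. Then K (dimension 2) consists of the simplices:

  0-simplices (5): a, b, c, d, e
  1-simplices (10): ab, ac, ad, ae, bc, bd, be, cd, ce, de
  2-simplices (5): abc, abd, ade, bce, cde

giving chain groups C_0 ≅ Z^5, C_1 ≅ Z^10, C_2 ≅ Z^5.

The boundary map ∂_1: C_1 → C_0 is given by ∂[p,q] = [q] − [p]. For instance
  ∂ce = e − c.
The 5×10 boundary matrix has rank 4 and Smith normal form diag(1,1,1,1).

The boundary map ∂_2: C_2 → C_1 acts by ∂[p,q,r] = [q,r] − [p,r] + [p,q]. For instance
  ∂cde = de − ce + cd,
  ∂abd = bd − ad + ab.
As a 10×5 matrix over Z this has rank 5, with invariant factors (1,1,1,1,1).

Now H_k = ker ∂_k / im ∂_{k+1}, so:

  H_0: rank C_0 − rank ∂_1 = 5 − 4 = 1, and the invariant factors of ∂_1 are all 1, so H_0 ≅ Z.
  H_1: rank ker ∂_1 − rank ∂_2 = (10 − 4) − 5 = 1, and the invariant factors of ∂_2 are all 1, so H_1 ≅ Z.
  H_2: rank ker ∂_2 − rank ∂_3 = (5 − 5) − 0 = 0, and there is no ∂_3, so H_2 ≅ 0.

As a check, the Euler characteristic is 5 − 10 + 5 = 0, which agrees with 1 − 1 + 0 = 0.
(K is a triangulation of the Möbius band.)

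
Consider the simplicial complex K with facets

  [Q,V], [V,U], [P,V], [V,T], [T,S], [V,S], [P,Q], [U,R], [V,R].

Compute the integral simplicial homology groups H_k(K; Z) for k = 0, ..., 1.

H_0 = Z,  H_1 = Z^3.

We work with the vertex ordering P < Q < R < S < T < U < V. The simplices of K, each written with vertices in increasing order, are:

  0-simplices (7): P, Q, R, S, T, U, V
  1-simplices (9): PQ, PV, QV, RU, RV, ST, SV, TV, UV

giving chain groups C_0 ≅ Z^7, C_1 ≅ Z^9.

∂_1: C_1 → C_0 sends each edge [p,q] (with p < q) to q − p. For instance
  ∂QV = V − Q.
As a 7×9 matrix over Z this has rank 6, with invariant factors (1,1,1,1,1,1).

Reading off H_k = ker ∂_k / im ∂_{k+1}:

  H_0: rank C_0 − rank ∂_1 = 7 − 6 = 1, and the invariant factors of ∂_1 are all 1, so H_0 = Z.
  H_1: rank ker ∂_1 − rank ∂_2 = (9 − 6) − 0 = 3, and there is no ∂_2, so H_1 = Z^3.

As a check, the Euler characteristic is 7 − 9 = -2, which agrees with 1 − 3 = -2.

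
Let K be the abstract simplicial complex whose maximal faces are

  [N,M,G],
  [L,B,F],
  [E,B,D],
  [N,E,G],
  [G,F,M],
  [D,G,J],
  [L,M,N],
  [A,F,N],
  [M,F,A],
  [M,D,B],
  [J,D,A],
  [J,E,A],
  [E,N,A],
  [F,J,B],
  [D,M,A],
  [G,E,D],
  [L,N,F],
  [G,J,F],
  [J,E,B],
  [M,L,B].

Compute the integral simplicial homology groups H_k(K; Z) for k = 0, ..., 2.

We work with the vertex ordering A < B < D < E < F < G < J < L < M < N. The simplices of K, each written with vertices in increasing order, are:

  0-simplices (10): A, B, D, E, F, G, J, L, M, N
  1-simplices (30): AD, AE, AF, AJ, AM, AN, BD, BE, BF, BJ, BL, BM, DE, DG, DJ, DM, EG, EJ, EN, FG, FJ, FL, FM, FN, GJ, GM, GN, LM, LN, MN
  2-simplices (20): ADJ, ADM, AEJ, AEN, AFM, AFN, BDE, BDM, BEJ, BFJ, BFL, BLM, DEG, DGJ, EGN, FGJ, FGM, FLN, GMN, LMN

so the chain groups are C_0 ≅ Z^10, C_1 ≅ Z^30, C_2 ≅ Z^20.

The boundary map ∂_1: C_1 → C_0 maps an edge to its endpoints' difference, ∂[p,q] = q − p. For instance
  ∂BL = L − B.
As a 10×30 matrix over Z this has rank 9, with invariant factors (1,1,1,1,1,1,1,1,1).

∂_2: C_2 → C_1 acts by ∂[p,q,r] = [q,r] − [p,r] + [p,q]. For instance
  ∂LMN = MN − LN + LM,
  ∂DGJ = GJ − DJ + DG.
As a 30×20 matrix over Z this has rank 20, with invariant factors (1,1,1,1,1,1,1,1,1,1,1,1,1,1,1,1,1,1,1,2).

Reading off H_k = ker ∂_k / im ∂_{k+1}:

  H_0: rank C_0 − rank ∂_1 = 10 − 9 = 1, and the invariant factors of ∂_1 are all 1, so H_0 = Z.
  H_1: rank ker ∂_1 − rank ∂_2 = (30 − 9) − 20 = 1, and ∂_2 has invariant factor 2 > 1, so H_1 = Z ⊕ Z/2.
  H_2: rank ker ∂_2 − rank ∂_3 = (20 − 20) − 0 = 0, and there is no ∂_3, so H_2 = 0.

As a check, the Euler characteristic is 10 − 30 + 20 = 0, which agrees with 1 − 1 + 0 = 0.

H_0 ≅ Z,  H_1 ≅ Z ⊕ Z/2,  H_2 = 0.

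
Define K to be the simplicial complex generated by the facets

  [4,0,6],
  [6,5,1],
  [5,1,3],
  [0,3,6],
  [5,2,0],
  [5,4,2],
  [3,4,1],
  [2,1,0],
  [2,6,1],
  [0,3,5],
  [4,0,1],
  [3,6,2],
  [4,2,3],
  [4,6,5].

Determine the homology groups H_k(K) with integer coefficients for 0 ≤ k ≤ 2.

H_0 ≅ Z,  H_1 ≅ Z^2,  H_2 ≅ Z.

Take the total order 0 < 1 < 2 < 3 < 4 < 5 < 6 on the vertex set. Then K (dimension 2) consists of the simplices:

  0-simplices (7): [0], [1], [2], [3], [4], [5], [6]
  1-simplices (21): [0,1], [0,2], [0,3], [0,4], [0,5], [0,6], [1,2], [1,3], [1,4], [1,5], [1,6], [2,3], [2,4], [2,5], [2,6], [3,4], [3,5], [3,6], [4,5], [4,6], [5,6]
  2-simplices (14): [0,1,2], [0,1,4], [0,2,5], [0,3,5], [0,3,6], [0,4,6], [1,2,6], [1,3,4], [1,3,5], [1,5,6], [2,3,4], [2,3,6], [2,4,5], [4,5,6]

so the chain groups are C_0 ≅ Z^7, C_1 ≅ Z^21, C_2 ≅ Z^14.

The boundary map ∂_1: C_1 → C_0 is given by ∂[p,q] = [q] − [p]. For instance
  ∂[4,5] = [5] − [4].
The 7×21 boundary matrix has rank 6 and Smith normal form diag(1,1,1,1,1,1).

The boundary map ∂_2: C_2 → C_1 sends each 2-simplex [p,q,r] to [q,r] − [p,r] + [p,q]. For instance
  ∂[1,5,6] = [5,6] − [1,6] + [1,5],
  ∂[1,3,4] = [3,4] − [1,4] + [1,3].
The resulting 21×14 matrix has rank 13, and its Smith normal form has invariant factors (1,1,1,1,1,1,1,1,1,1,1,1,1).

Reading off H_k = ker ∂_k / im ∂_{k+1}:

  H_0: rank C_0 − rank ∂_1 = 7 − 6 = 1, and the invariant factors of ∂_1 are all 1, so H_0 = Z.
  H_1: rank ker ∂_1 − rank ∂_2 = (21 − 6) − 13 = 2, and the invariant factors of ∂_2 are all 1, so H_1 = Z^2.
  H_2: rank ker ∂_2 − rank ∂_3 = (14 − 13) − 0 = 1, and there is no ∂_3, so H_2 = Z.

(K is a triangulation of the torus T^2.)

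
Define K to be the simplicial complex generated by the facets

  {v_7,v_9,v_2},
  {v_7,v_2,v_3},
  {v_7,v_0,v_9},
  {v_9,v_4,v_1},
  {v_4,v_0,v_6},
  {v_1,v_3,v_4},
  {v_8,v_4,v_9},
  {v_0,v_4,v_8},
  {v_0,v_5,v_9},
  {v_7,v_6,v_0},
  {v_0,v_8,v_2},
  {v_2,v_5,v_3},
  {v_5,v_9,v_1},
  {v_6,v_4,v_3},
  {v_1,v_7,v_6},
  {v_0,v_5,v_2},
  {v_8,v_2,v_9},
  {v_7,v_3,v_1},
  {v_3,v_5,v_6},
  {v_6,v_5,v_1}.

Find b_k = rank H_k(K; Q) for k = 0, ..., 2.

b_0 = 1, b_1 = 1, b_2 = 0.

Fix the vertex order v_0 < v_1 < v_2 < v_3 < v_4 < v_5 < v_6 < v_7 < v_8 < v_9 and write every simplex with vertices in increasing order. Then dim K = 2 and the simplices of K are:

  0-simplices (10): [v_0], [v_1], [v_2], [v_3], [v_4], [v_5], [v_6], [v_7], [v_8], [v_9]
  1-simplices (30): (30 of them)
  2-simplices (20): (20 of them)

giving chain groups C_0 ≅ Z^10, C_1 ≅ Z^30, C_2 ≅ Z^20.

∂_1: C_1 → C_0 is given by ∂[p,q] = [q] − [p].
The resulting 10×30 matrix has rank 9, and its Smith normal form has invariant factors (1,1,1,1,1,1,1,1,1).

The boundary map ∂_2: C_2 → C_1 acts by ∂[p,q,r] = [q,r] − [p,r] + [p,q]. For instance
  ∂[v_0,v_6,v_7] = [v_6,v_7] − [v_0,v_7] + [v_0,v_6],
  ∂[v_3,v_5,v_6] = [v_5,v_6] − [v_3,v_6] + [v_3,v_5].
As a 30×20 matrix over Z this has rank 20, with invariant factors (1,1,1,1,1,1,1,1,1,1,1,1,1,1,1,1,1,1,1,2).

Reading off H_k = ker ∂_k / im ∂_{k+1}:

  H_0: rank C_0 − rank ∂_1 = 10 − 9 = 1, and the invariant factors of ∂_1 are all 1, so H_0 = Z.
  H_1: rank ker ∂_1 − rank ∂_2 = (30 − 9) − 20 = 1, and ∂_2 has invariant factor 2 > 1, so H_1 = Z ⊕ Z/2Z.
  H_2: rank ker ∂_2 − rank ∂_3 = (20 − 20) − 0 = 0, and there is no ∂_3, so H_2 = 0.

(K is a triangulation of the Klein bottle.)

Hence the Betti numbers are b_0 = 1, b_1 = 1, b_2 = 0.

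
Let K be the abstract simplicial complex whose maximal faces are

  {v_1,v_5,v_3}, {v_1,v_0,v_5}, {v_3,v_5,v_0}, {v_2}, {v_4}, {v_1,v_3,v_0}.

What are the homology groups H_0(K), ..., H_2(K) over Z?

We work with the vertex ordering v_0 < v_1 < v_2 < v_3 < v_4 < v_5. The simplices of K, each written with vertices in increasing order, are:

  0-simplices (6): [v_0], [v_1], [v_2], [v_3], [v_4], [v_5]
  1-simplices (6): [v_0,v_1], [v_0,v_3], [v_0,v_5], [v_1,v_3], [v_1,v_5], [v_3,v_5]
  2-simplices (4): [v_0,v_1,v_3], [v_0,v_1,v_5], [v_0,v_3,v_5], [v_1,v_3,v_5]

giving chain groups C_0 ≅ Z^6, C_1 ≅ Z^6, C_2 ≅ Z^4.

∂_1: C_1 → C_0 maps an edge to its endpoints' difference, ∂[p,q] = q − p.
The 6×6 boundary matrix has rank 3 and Smith normal form diag(1,1,1).

∂_2: C_2 → C_1 acts by ∂[p,q,r] = [q,r] − [p,r] + [p,q]. For instance
  ∂[v_0,v_1,v_3] = [v_1,v_3] − [v_0,v_3] + [v_0,v_1],
  ∂[v_0,v_3,v_5] = [v_3,v_5] − [v_0,v_5] + [v_0,v_3].
As a 6×4 matrix over Z this has rank 3, with invariant factors (1,1,1).

Now H_k = ker ∂_k / im ∂_{k+1}, so:

  H_0: rank C_0 − rank ∂_1 = 6 − 3 = 3, and the invariant factors of ∂_1 are all 1, so H_0 = Z^3.
  H_1: rank ker ∂_1 − rank ∂_2 = (6 − 3) − 3 = 0, and the invariant factors of ∂_2 are all 1, so H_1 = 0.
  H_2: rank ker ∂_2 − rank ∂_3 = (4 − 3) − 0 = 1, and there is no ∂_3, so H_2 = Z.

As a check, the Euler characteristic is 6 − 6 + 4 = 4, which agrees with 3 − 0 + 1 = 4.
(K is a triangulation of the disjoint union of a set of 2 points and the 2-sphere S^2.)

H_0 ≅ Z^3,  H_1 = 0,  H_2 ≅ Z.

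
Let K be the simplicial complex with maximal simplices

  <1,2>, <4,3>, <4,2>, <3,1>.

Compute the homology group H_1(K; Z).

We work with the vertex ordering 1 < 2 < 3 < 4. The simplices of K, each written with vertices in increasing order, are:

  0-simplices (4): [1], [2], [3], [4]
  1-simplices (4): [1,2], [1,3], [2,4], [3,4]

giving chain groups C_0 ≅ Z^4, C_1 ≅ Z^4.

∂_1: C_1 → C_0 maps an edge to its endpoints' difference, ∂[p,q] = q − p.
The 4×4 boundary matrix has rank 3 and Smith normal form diag(1,1,1).

Now H_k = ker ∂_k / im ∂_{k+1}, so:

  H_1: rank ker ∂_1 − rank ∂_2 = (4 − 3) − 0 = 1, and there is no ∂_2, so H_1 = Z.

H_1 ≅ Z.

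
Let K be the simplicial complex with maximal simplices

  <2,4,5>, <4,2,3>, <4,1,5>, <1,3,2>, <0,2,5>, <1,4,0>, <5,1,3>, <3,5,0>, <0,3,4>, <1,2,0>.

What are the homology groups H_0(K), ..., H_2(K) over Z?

H_0 = Z,  H_1 = Z/2,  H_2 = 0.

We work with the vertex ordering 0 < 1 < 2 < 3 < 4 < 5. The simplices of K, each written with vertices in increasing order, are:

  0-simplices (6): [0], [1], [2], [3], [4], [5]
  1-simplices (15): [0,1], [0,2], [0,3], [0,4], [0,5], [1,2], [1,3], [1,4], [1,5], [2,3], [2,4], [2,5], [3,4], [3,5], [4,5]
  2-simplices (10): [0,1,2], [0,1,4], [0,2,5], [0,3,4], [0,3,5], [1,2,3], [1,3,5], [1,4,5], [2,3,4], [2,4,5]

Hence C_0 ≅ Z^6, C_1 ≅ Z^15, C_2 ≅ Z^10.

∂_1: C_1 → C_0 sends each edge [p,q] (with p < q) to q − p.
This gives a 6×15 integer matrix of rank 5; reducing to Smith normal form yields diagonal entries (1,1,1,1,1).

Boundary ∂_2: C_2 → C_1 maps a triangle to the signed sum of its edges. For instance
  ∂[1,4,5] = [4,5] − [1,5] + [1,4],
  ∂[1,2,3] = [2,3] − [1,3] + [1,2].
As a 15×10 matrix over Z this has rank 10, with invariant factors (1,1,1,1,1,1,1,1,1,2).

From H_k ≅ ker(∂_k) / im(∂_{k+1}) we obtain:

  H_0: rank C_0 − rank ∂_1 = 6 − 5 = 1, and the invariant factors of ∂_1 are all 1, so H_0 = Z.
  H_1: rank ker ∂_1 − rank ∂_2 = (15 − 5) − 10 = 0, and ∂_2 has invariant factor 2 > 1, so H_1 = Z/2.
  H_2: rank ker ∂_2 − rank ∂_3 = (10 − 10) − 0 = 0, and there is no ∂_3, so H_2 = 0.

As a check, the Euler characteristic is 6 − 15 + 10 = 1, which agrees with 1 − 0 + 0 = 1.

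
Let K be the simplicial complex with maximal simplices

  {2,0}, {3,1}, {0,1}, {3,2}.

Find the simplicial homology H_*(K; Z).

We work with the vertex ordering 0 < 1 < 2 < 3. The simplices of K, each written with vertices in increasing order, are:

  0-simplices (4): [0], [1], [2], [3]
  1-simplices (4): [0,1], [0,2], [1,3], [2,3]

Hence C_0 ≅ Z^4, C_1 ≅ Z^4.

∂_1: C_1 → C_0 is given by ∂[p,q] = [q] − [p]. For instance
  ∂[0,1] = [1] − [0].
This gives a 4×4 integer matrix of rank 3; reducing to Smith normal form yields diagonal entries (1,1,1).

From H_k ≅ ker(∂_k) / im(∂_{k+1}) we obtain:

  H_0: rank C_0 − rank ∂_1 = 4 − 3 = 1, and the invariant factors of ∂_1 are all 1, so H_0 = Z.
  H_1: rank ker ∂_1 − rank ∂_2 = (4 − 3) − 0 = 1, and there is no ∂_2, so H_1 = Z.

H_0 ≅ Z,  H_1 ≅ Z.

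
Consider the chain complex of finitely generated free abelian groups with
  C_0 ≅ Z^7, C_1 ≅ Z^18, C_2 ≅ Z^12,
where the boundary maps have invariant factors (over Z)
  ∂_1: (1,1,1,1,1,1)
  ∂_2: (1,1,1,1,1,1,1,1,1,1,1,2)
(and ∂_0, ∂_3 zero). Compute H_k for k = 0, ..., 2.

H_0 ≅ Z,  H_1 ≅ Z/2,  H_2 = 0.

H_0: b_0 = 7 − 0 − 6 = 1; torsion from ∂_1 factors > 1: none. So H_0 ≅ Z.
H_1: b_1 = 18 − 6 − 12 = 0; torsion from ∂_2 factors > 1: [2]. So H_1 ≅ Z/2.
H_2: b_2 = 12 − 12 − 0 = 0; torsion from ∂_3 factors > 1: none. So H_2 ≅ 0.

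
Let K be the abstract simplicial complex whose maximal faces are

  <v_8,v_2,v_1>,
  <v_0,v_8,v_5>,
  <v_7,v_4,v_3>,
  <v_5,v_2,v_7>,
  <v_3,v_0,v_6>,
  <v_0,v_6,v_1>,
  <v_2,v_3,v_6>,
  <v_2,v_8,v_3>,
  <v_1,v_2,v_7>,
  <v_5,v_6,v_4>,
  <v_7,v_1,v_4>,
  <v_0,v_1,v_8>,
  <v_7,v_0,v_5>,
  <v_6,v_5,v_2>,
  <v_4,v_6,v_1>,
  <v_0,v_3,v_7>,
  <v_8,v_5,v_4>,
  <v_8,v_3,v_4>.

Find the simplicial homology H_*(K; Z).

H_0 = Z,  H_1 = Z^2,  H_2 = Z.

Order the vertices as v_0 < v_1 < v_2 < v_3 < v_4 < v_5 < v_6 < v_7 < v_8. Listing each simplex with vertices in this order, K has dimension 2 with simplices:

  0-simplices (9): [v_0], [v_1], [v_2], [v_3], [v_4], [v_5], [v_6], [v_7], [v_8]
  1-simplices (27): (27 of them)
  2-simplices (18): (18 of them)

so the chain groups are C_0 ≅ Z^9, C_1 ≅ Z^27, C_2 ≅ Z^18.

Boundary ∂_1: C_1 → C_0 is given by ∂[p,q] = [q] − [p].
The 9×27 boundary matrix has rank 8 and Smith normal form diag(1,1,1,1,1,1,1,1).

Boundary ∂_2: C_2 → C_1 acts by ∂[p,q,r] = [q,r] − [p,r] + [p,q]. For instance
  ∂[v_1,v_4,v_7] = [v_4,v_7] − [v_1,v_7] + [v_1,v_4],
  ∂[v_0,v_3,v_7] = [v_3,v_7] − [v_0,v_7] + [v_0,v_3].
The resulting 27×18 matrix has rank 17, and its Smith normal form has invariant factors (1,1,1,1,1,1,1,1,1,1,1,1,1,1,1,1,1).

From H_k ≅ ker(∂_k) / im(∂_{k+1}) we obtain:

  H_0: rank C_0 − rank ∂_1 = 9 − 8 = 1, and the invariant factors of ∂_1 are all 1, so H_0 ≅ Z.
  H_1: rank ker ∂_1 − rank ∂_2 = (27 − 8) − 17 = 2, and the invariant factors of ∂_2 are all 1, so H_1 ≅ Z^2.
  H_2: rank ker ∂_2 − rank ∂_3 = (18 − 17) − 0 = 1, and there is no ∂_3, so H_2 ≅ Z.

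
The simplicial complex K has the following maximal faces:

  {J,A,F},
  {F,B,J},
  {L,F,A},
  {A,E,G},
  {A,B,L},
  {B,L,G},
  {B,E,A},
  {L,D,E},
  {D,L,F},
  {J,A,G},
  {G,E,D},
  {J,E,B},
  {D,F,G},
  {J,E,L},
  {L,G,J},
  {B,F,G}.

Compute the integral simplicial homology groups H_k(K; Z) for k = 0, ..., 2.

Order the vertices as A < B < D < E < F < G < J < L. Listing each simplex with vertices in this order, K has dimension 2 with simplices:

  0-simplices (8): A, B, D, E, F, G, J, L
  1-simplices (24): AB, AE, AF, AG, AJ, AL, BE, BF, BG, BJ, BL, DE, DF, DG, DL, EG, EJ, EL, FG, FJ, FL, GJ, GL, JL
  2-simplices (16): ABE, ABL, AEG, AFJ, AFL, AGJ, BEJ, BFG, BFJ, BGL, DEG, DEL, DFG, DFL, EJL, GJL

Hence C_0 ≅ Z^8, C_1 ≅ Z^24, C_2 ≅ Z^16.

Boundary ∂_1: C_1 → C_0 maps an edge to its endpoints' difference, ∂[p,q] = q − p.
As a 8×24 matrix over Z this has rank 7, with invariant factors (1,1,1,1,1,1,1).

The boundary map ∂_2: C_2 → C_1 maps a triangle to the signed sum of its edges. For instance
  ∂AFJ = FJ − AJ + AF,
  ∂BGL = GL − BL + BG.
This gives a 24×16 integer matrix of rank 15; reducing to Smith normal form yields diagonal entries (1,1,1,1,1,1,1,1,1,1,1,1,1,1,1).

Reading off H_k = ker ∂_k / im ∂_{k+1}:

  H_0: rank C_0 − rank ∂_1 = 8 − 7 = 1, and the invariant factors of ∂_1 are all 1, so H_0 = Z.
  H_1: rank ker ∂_1 − rank ∂_2 = (24 − 7) − 15 = 2, and the invariant factors of ∂_2 are all 1, so H_1 = Z^2.
  H_2: rank ker ∂_2 − rank ∂_3 = (16 − 15) − 0 = 1, and there is no ∂_3, so H_2 = Z.

H_0 ≅ Z,  H_1 ≅ Z^2,  H_2 ≅ Z.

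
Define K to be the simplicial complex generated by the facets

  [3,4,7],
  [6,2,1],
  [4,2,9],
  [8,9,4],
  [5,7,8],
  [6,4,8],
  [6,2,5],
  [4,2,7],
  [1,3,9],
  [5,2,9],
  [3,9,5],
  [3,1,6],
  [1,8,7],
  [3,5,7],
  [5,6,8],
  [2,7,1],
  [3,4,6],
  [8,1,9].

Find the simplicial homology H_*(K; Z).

H_0 = Z,  H_1 = Z^2,  H_2 = Z.

We work with the vertex ordering 1 < 2 < 3 < 4 < 5 < 6 < 7 < 8 < 9. The simplices of K, each written with vertices in increasing order, are:

  0-simplices (9): [1], [2], [3], [4], [5], [6], [7], [8], [9]
  1-simplices (27): (27 of them)
  2-simplices (18): [1,2,6], [1,2,7], [1,3,6], [1,3,9], [1,7,8], [1,8,9], [2,4,7], [2,4,9], [2,5,6], [2,5,9], [3,4,6], [3,4,7], [3,5,7], [3,5,9], [4,6,8], [4,8,9], [5,6,8], [5,7,8]

giving chain groups C_0 ≅ Z^9, C_1 ≅ Z^27, C_2 ≅ Z^18.

Boundary ∂_1: C_1 → C_0 maps an edge to its endpoints' difference, ∂[p,q] = q − p.
As a 9×27 matrix over Z this has rank 8, with invariant factors (1,1,1,1,1,1,1,1).

∂_2: C_2 → C_1 maps a triangle to the signed sum of its edges. For instance
  ∂[1,2,6] = [2,6] − [1,6] + [1,2],
  ∂[1,3,9] = [3,9] − [1,9] + [1,3].
The resulting 27×18 matrix has rank 17, and its Smith normal form has invariant factors (1,1,1,1,1,1,1,1,1,1,1,1,1,1,1,1,1).

Computing H_k = (kernel of ∂_k) / (image of ∂_{k+1}):

  H_0: rank C_0 − rank ∂_1 = 9 − 8 = 1, and the invariant factors of ∂_1 are all 1, so H_0 ≅ Z.
  H_1: rank ker ∂_1 − rank ∂_2 = (27 − 8) − 17 = 2, and the invariant factors of ∂_2 are all 1, so H_1 ≅ Z^2.
  H_2: rank ker ∂_2 − rank ∂_3 = (18 − 17) − 0 = 1, and there is no ∂_3, so H_2 ≅ Z.

As a check, the Euler characteristic is 9 − 27 + 18 = 0, which agrees with 1 − 2 + 1 = 0.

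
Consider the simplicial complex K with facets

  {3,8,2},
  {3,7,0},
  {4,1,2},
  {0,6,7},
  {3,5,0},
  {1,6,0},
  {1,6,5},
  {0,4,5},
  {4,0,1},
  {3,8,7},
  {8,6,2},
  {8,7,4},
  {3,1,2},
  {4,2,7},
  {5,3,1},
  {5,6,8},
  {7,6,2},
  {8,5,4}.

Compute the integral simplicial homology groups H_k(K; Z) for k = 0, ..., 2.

H_0 ≅ Z,  H_1 ≅ Z ⊕ Z/2Z,  H_2 = 0.

Order the vertices as 0 < 1 < 2 < 3 < 4 < 5 < 6 < 7 < 8. Listing each simplex with vertices in this order, K has dimension 2 with simplices:

  0-simplices (9): [0], [1], [2], [3], [4], [5], [6], [7], [8]
  1-simplices (27): (27 of them)
  2-simplices (18): [0,1,4], [0,1,6], [0,3,5], [0,3,7], [0,4,5], [0,6,7], [1,2,3], [1,2,4], [1,3,5], [1,5,6], [2,3,8], [2,4,7], [2,6,7], [2,6,8], [3,7,8], [4,5,8], [4,7,8], [5,6,8]

so the chain groups are C_0 ≅ Z^9, C_1 ≅ Z^27, C_2 ≅ Z^18.

Boundary ∂_1: C_1 → C_0 sends each edge [p,q] (with p < q) to q − p.
The 9×27 boundary matrix has rank 8 and Smith normal form diag(1,1,1,1,1,1,1,1).

Boundary ∂_2: C_2 → C_1 sends each 2-simplex [p,q,r] to [q,r] − [p,r] + [p,q]. For instance
  ∂[2,3,8] = [3,8] − [2,8] + [2,3],
  ∂[4,7,8] = [7,8] − [4,8] + [4,7].
As a 27×18 matrix over Z this has rank 18, with invariant factors (1,1,1,1,1,1,1,1,1,1,1,1,1,1,1,1,1,2).

Now H_k = ker ∂_k / im ∂_{k+1}, so:

  H_0: rank C_0 − rank ∂_1 = 9 − 8 = 1, and the invariant factors of ∂_1 are all 1, so H_0 ≅ Z.
  H_1: rank ker ∂_1 − rank ∂_2 = (27 − 8) − 18 = 1, and ∂_2 has invariant factor 2 > 1, so H_1 ≅ Z ⊕ Z/2Z.
  H_2: rank ker ∂_2 − rank ∂_3 = (18 − 18) − 0 = 0, and there is no ∂_3, so H_2 ≅ 0.

As a check, the Euler characteristic is 9 − 27 + 18 = 0, which agrees with 1 − 1 + 0 = 0.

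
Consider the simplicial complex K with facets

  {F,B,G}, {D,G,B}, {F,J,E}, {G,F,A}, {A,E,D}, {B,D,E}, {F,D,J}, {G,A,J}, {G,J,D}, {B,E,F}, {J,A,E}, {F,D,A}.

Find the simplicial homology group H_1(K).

H_1 = Z_2.

Take the total order A < B < D < E < F < G < J on the vertex set. Then K (dimension 2) consists of the simplices:

  0-simplices (7): A, B, D, E, F, G, J
  1-simplices (18): AD, AE, AF, AG, AJ, BD, BE, BF, BG, DE, DF, DG, DJ, EF, EJ, FG, FJ, GJ
  2-simplices (12): ADE, ADF, AEJ, AFG, AGJ, BDE, BDG, BEF, BFG, DFJ, DGJ, EFJ

so the chain groups are C_0 ≅ Z^7, C_1 ≅ Z^18, C_2 ≅ Z^12.

∂_1: C_1 → C_0 is given by ∂[p,q] = [q] − [p].
This gives a 7×18 integer matrix of rank 6; reducing to Smith normal form yields diagonal entries (1,1,1,1,1,1).

Boundary ∂_2: C_2 → C_1 maps a triangle to the signed sum of its edges. For instance
  ∂BDG = DG − BG + BD,
  ∂DFJ = FJ − DJ + DF.
This gives a 18×12 integer matrix of rank 12; reducing to Smith normal form yields diagonal entries (1,1,1,1,1,1,1,1,1,1,1,2).

Now H_k = ker ∂_k / im ∂_{k+1}, so:

  H_1: rank ker ∂_1 − rank ∂_2 = (18 − 6) − 12 = 0, and ∂_2 has invariant factor 2 > 1, so H_1 ≅ Z_2.

(K is a triangulation of the real projective plane RP^2.)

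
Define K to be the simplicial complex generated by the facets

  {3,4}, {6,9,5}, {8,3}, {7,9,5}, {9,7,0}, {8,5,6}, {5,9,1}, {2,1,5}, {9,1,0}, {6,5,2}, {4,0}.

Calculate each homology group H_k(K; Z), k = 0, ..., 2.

H_0 = Z,  H_1 = Z,  H_2 = 0.

Take the total order 0 < 1 < 2 < 3 < 4 < 5 < 6 < 7 < 8 < 9 on the vertex set. Then K (dimension 2) consists of the simplices:

  0-simplices (10): [0], [1], [2], [3], [4], [5], [6], [7], [8], [9]
  1-simplices (18): [0,1], [0,4], [0,7], [0,9], [1,2], [1,5], [1,9], [2,5], [2,6], [3,4], [3,8], [5,6], [5,7], [5,8], [5,9], [6,8], [6,9], [7,9]
  2-simplices (8): [0,1,9], [0,7,9], [1,2,5], [1,5,9], [2,5,6], [5,6,8], [5,6,9], [5,7,9]

Hence C_0 ≅ Z^10, C_1 ≅ Z^18, C_2 ≅ Z^8.

∂_1: C_1 → C_0 maps an edge to its endpoints' difference, ∂[p,q] = q − p. For instance
  ∂[5,7] = [7] − [5].
The resulting 10×18 matrix has rank 9, and its Smith normal form has invariant factors (1,1,1,1,1,1,1,1,1).

∂_2: C_2 → C_1 acts by ∂[p,q,r] = [q,r] − [p,r] + [p,q]. For instance
  ∂[5,7,9] = [7,9] − [5,9] + [5,7],
  ∂[1,5,9] = [5,9] − [1,9] + [1,5].
This gives a 18×8 integer matrix of rank 8; reducing to Smith normal form yields diagonal entries (1,1,1,1,1,1,1,1).

From H_k ≅ ker(∂_k) / im(∂_{k+1}) we obtain:

  H_0: rank C_0 − rank ∂_1 = 10 − 9 = 1, and the invariant factors of ∂_1 are all 1, so H_0 ≅ Z.
  H_1: rank ker ∂_1 − rank ∂_2 = (18 − 9) − 8 = 1, and the invariant factors of ∂_2 are all 1, so H_1 ≅ Z.
  H_2: rank ker ∂_2 − rank ∂_3 = (8 − 8) − 0 = 0, and there is no ∂_3, so H_2 ≅ 0.

As a check, the Euler characteristic is 10 − 18 + 8 = 0, which agrees with 1 − 1 + 0 = 0.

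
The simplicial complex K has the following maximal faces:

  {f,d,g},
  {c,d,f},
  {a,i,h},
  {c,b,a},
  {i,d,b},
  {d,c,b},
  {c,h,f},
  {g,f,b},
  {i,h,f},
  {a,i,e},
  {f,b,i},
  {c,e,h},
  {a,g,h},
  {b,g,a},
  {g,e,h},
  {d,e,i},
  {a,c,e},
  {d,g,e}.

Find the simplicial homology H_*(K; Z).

Order the vertices as a < b < c < d < e < f < g < h < i. Listing each simplex with vertices in this order, K has dimension 2 with simplices:

  0-simplices (9): a, b, c, d, e, f, g, h, i
  1-simplices (27): ab, ac, ae, ag, ah, ai, bc, bd, bf, bg, bi, cd, ce, cf, ch, de, df, dg, di, eg, eh, ei, fg, fh, fi, gh, hi
  2-simplices (18): abc, abg, ace, aei, agh, ahi, bcd, bdi, bfg, bfi, cdf, ceh, cfh, deg, dei, dfg, egh, fhi

Hence C_0 ≅ Z^9, C_1 ≅ Z^27, C_2 ≅ Z^18.

∂_1: C_1 → C_0 maps an edge to its endpoints' difference, ∂[p,q] = q − p.
This gives a 9×27 integer matrix of rank 8; reducing to Smith normal form yields diagonal entries (1,1,1,1,1,1,1,1).

Boundary ∂_2: C_2 → C_1 acts by ∂[p,q,r] = [q,r] − [p,r] + [p,q]. For instance
  ∂bdi = di − bi + bd,
  ∂bfg = fg − bg + bf.
The resulting 27×18 matrix has rank 18, and its Smith normal form has invariant factors (1,1,1,1,1,1,1,1,1,1,1,1,1,1,1,1,1,2).

Now H_k = ker ∂_k / im ∂_{k+1}, so:

  H_0: rank C_0 − rank ∂_1 = 9 − 8 = 1, and the invariant factors of ∂_1 are all 1, so H_0 = Z.
  H_1: rank ker ∂_1 − rank ∂_2 = (27 − 8) − 18 = 1, and ∂_2 has invariant factor 2 > 1, so H_1 = Z × Z/2.
  H_2: rank ker ∂_2 − rank ∂_3 = (18 − 18) − 0 = 0, and there is no ∂_3, so H_2 = 0.

H_0 ≅ Z,  H_1 ≅ Z × Z/2,  H_2 = 0.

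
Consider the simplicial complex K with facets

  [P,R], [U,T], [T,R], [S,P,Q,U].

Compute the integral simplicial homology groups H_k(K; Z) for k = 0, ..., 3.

Fix the vertex order P < Q < R < S < T < U and write every simplex with vertices in increasing order. Then dim K = 3 and the simplices of K are:

  0-simplices (6): P, Q, R, S, T, U
  1-simplices (9): PQ, PR, PS, PU, QS, QU, RT, SU, TU
  2-simplices (4): PQS, PQU, PSU, QSU
  3-simplices (1): PQSU

giving chain groups C_0 ≅ Z^6, C_1 ≅ Z^9, C_2 ≅ Z^4, C_3 ≅ Z^1.

The boundary map ∂_1: C_1 → C_0 is given by ∂[p,q] = [q] − [p].
The 6×9 boundary matrix has rank 5 and Smith normal form diag(1,1,1,1,1).

The boundary map ∂_2: C_2 → C_1 maps a triangle to the signed sum of its edges. For instance
  ∂PQU = QU − PU + PQ,
  ∂PSU = SU − PU + PS.
As a 9×4 matrix over Z this has rank 3, with invariant factors (1,1,1).

∂_3: C_3 → C_2 sends each 3-simplex σ to the alternating sum Σ_i (−1)^i (σ with its i-th vertex removed). For instance
  ∂PQSU = QSU − PSU + PQU − PQS.
The 4×1 boundary matrix has rank 1 and Smith normal form diag(1).

From H_k ≅ ker(∂_k) / im(∂_{k+1}) we obtain:

  H_0: rank C_0 − rank ∂_1 = 6 − 5 = 1, and the invariant factors of ∂_1 are all 1, so H_0 = Z.
  H_1: rank ker ∂_1 − rank ∂_2 = (9 − 5) − 3 = 1, and the invariant factors of ∂_2 are all 1, so H_1 = Z.
  H_2: rank ker ∂_2 − rank ∂_3 = (4 − 3) − 1 = 0, and the invariant factors of ∂_3 are all 1, so H_2 = 0.
  H_3: rank ker ∂_3 − rank ∂_4 = (1 − 1) − 0 = 0, and there is no ∂_4, so H_3 = 0.

H_0 ≅ Z,  H_1 ≅ Z,  H_2 = 0,  H_3 = 0.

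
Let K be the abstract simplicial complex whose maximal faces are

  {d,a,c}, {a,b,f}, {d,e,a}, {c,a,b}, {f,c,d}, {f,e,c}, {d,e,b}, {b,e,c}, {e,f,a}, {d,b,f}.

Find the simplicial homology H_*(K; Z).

H_0 = Z,  H_1 = Z_2,  H_2 = 0.

Order the vertices as a < b < c < d < e < f. Listing each simplex with vertices in this order, K has dimension 2 with simplices:

  0-simplices (6): a, b, c, d, e, f
  1-simplices (15): ab, ac, ad, ae, af, bc, bd, be, bf, cd, ce, cf, de, df, ef
  2-simplices (10): abc, abf, acd, ade, aef, bce, bde, bdf, cdf, cef

so the chain groups are C_0 ≅ Z^6, C_1 ≅ Z^15, C_2 ≅ Z^10.

Boundary ∂_1: C_1 → C_0 sends each edge [p,q] (with p < q) to q − p. For instance
  ∂ab = b − a.
This gives a 6×15 integer matrix of rank 5; reducing to Smith normal form yields diagonal entries (1,1,1,1,1).

The boundary map ∂_2: C_2 → C_1 sends each 2-simplex [p,q,r] to [q,r] − [p,r] + [p,q]. For instance
  ∂bde = de − be + bd,
  ∂cef = ef − cf + ce.
The resulting 15×10 matrix has rank 10, and its Smith normal form has invariant factors (1,1,1,1,1,1,1,1,1,2).

Now H_k = ker ∂_k / im ∂_{k+1}, so:

  H_0: rank C_0 − rank ∂_1 = 6 − 5 = 1, and the invariant factors of ∂_1 are all 1, so H_0 = Z.
  H_1: rank ker ∂_1 − rank ∂_2 = (15 − 5) − 10 = 0, and ∂_2 has invariant factor 2 > 1, so H_1 = Z_2.
  H_2: rank ker ∂_2 − rank ∂_3 = (10 − 10) − 0 = 0, and there is no ∂_3, so H_2 = 0.

As a check, the Euler characteristic is 6 − 15 + 10 = 1, which agrees with 1 − 0 + 0 = 1.
(K is a triangulation of the real projective plane RP^2.)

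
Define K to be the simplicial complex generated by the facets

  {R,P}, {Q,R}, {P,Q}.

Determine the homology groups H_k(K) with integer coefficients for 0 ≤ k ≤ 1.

Fix the vertex order P < Q < R and write every simplex with vertices in increasing order. Then dim K = 1 and the simplices of K are:

  0-simplices (3): P, Q, R
  1-simplices (3): PQ, PR, QR

so the chain groups are C_0 ≅ Z^3, C_1 ≅ Z^3.

The boundary map ∂_1: C_1 → C_0 sends each edge [p,q] (with p < q) to q − p. For instance
  ∂PR = R − P.
The 3×3 boundary matrix has rank 2 and Smith normal form diag(1,1).

Reading off H_k = ker ∂_k / im ∂_{k+1}:

  H_0: rank C_0 − rank ∂_1 = 3 − 2 = 1, and the invariant factors of ∂_1 are all 1, so H_0 = Z.
  H_1: rank ker ∂_1 − rank ∂_2 = (3 − 2) − 0 = 1, and there is no ∂_2, so H_1 = Z.

H_0 ≅ Z,  H_1 ≅ Z.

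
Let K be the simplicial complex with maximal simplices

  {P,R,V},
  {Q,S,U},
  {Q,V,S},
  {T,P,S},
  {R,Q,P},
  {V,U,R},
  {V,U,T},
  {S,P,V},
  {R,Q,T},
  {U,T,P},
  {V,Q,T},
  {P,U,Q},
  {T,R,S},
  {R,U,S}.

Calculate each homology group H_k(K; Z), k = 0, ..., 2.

We work with the vertex ordering P < Q < R < S < T < U < V. The simplices of K, each written with vertices in increasing order, are:

  0-simplices (7): P, Q, R, S, T, U, V
  1-simplices (21): PQ, PR, PS, PT, PU, PV, QR, QS, QT, QU, QV, RS, RT, RU, RV, ST, SU, SV, TU, TV, UV
  2-simplices (14): PQR, PQU, PRV, PST, PSV, PTU, QRT, QSU, QSV, QTV, RST, RSU, RUV, TUV

so the chain groups are C_0 ≅ Z^7, C_1 ≅ Z^21, C_2 ≅ Z^14.

∂_1: C_1 → C_0 maps an edge to its endpoints' difference, ∂[p,q] = q − p. For instance
  ∂PR = R − P.
The 7×21 boundary matrix has rank 6 and Smith normal form diag(1,1,1,1,1,1).

Boundary ∂_2: C_2 → C_1 maps a triangle to the signed sum of its edges. For instance
  ∂QTV = TV − QV + QT,
  ∂RUV = UV − RV + RU.
As a 21×14 matrix over Z this has rank 13, with invariant factors (1,1,1,1,1,1,1,1,1,1,1,1,1).

Reading off H_k = ker ∂_k / im ∂_{k+1}:

  H_0: rank C_0 − rank ∂_1 = 7 − 6 = 1, and the invariant factors of ∂_1 are all 1, so H_0 = Z.
  H_1: rank ker ∂_1 − rank ∂_2 = (21 − 6) − 13 = 2, and the invariant factors of ∂_2 are all 1, so H_1 = Z^2.
  H_2: rank ker ∂_2 − rank ∂_3 = (14 − 13) − 0 = 1, and there is no ∂_3, so H_2 = Z.

H_0 ≅ Z,  H_1 ≅ Z^2,  H_2 ≅ Z.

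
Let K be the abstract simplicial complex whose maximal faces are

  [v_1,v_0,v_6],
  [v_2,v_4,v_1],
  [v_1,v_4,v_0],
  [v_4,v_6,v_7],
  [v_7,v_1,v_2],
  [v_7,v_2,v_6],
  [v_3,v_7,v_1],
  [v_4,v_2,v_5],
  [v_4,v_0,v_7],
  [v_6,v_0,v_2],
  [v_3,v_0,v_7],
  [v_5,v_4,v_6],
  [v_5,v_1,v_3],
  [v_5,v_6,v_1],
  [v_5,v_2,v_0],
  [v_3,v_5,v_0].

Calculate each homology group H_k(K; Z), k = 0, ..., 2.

We work with the vertex ordering v_0 < v_1 < v_2 < v_3 < v_4 < v_5 < v_6 < v_7. The simplices of K, each written with vertices in increasing order, are:

  0-simplices (8): [v_0], [v_1], [v_2], [v_3], [v_4], [v_5], [v_6], [v_7]
  1-simplices (24): (24 of them)
  2-simplices (16): (16 of them)

giving chain groups C_0 ≅ Z^8, C_1 ≅ Z^24, C_2 ≅ Z^16.

Boundary ∂_1: C_1 → C_0 sends each edge [p,q] (with p < q) to q − p.
This gives a 8×24 integer matrix of rank 7; reducing to Smith normal form yields diagonal entries (1,1,1,1,1,1,1).

The boundary map ∂_2: C_2 → C_1 acts by ∂[p,q,r] = [q,r] − [p,r] + [p,q]. For instance
  ∂[v_1,v_3,v_7] = [v_3,v_7] − [v_1,v_7] + [v_1,v_3],
  ∂[v_1,v_2,v_7] = [v_2,v_7] − [v_1,v_7] + [v_1,v_2].
The resulting 24×16 matrix has rank 15, and its Smith normal form has invariant factors (1,1,1,1,1,1,1,1,1,1,1,1,1,1,1).

From H_k ≅ ker(∂_k) / im(∂_{k+1}) we obtain:

  H_0: rank C_0 − rank ∂_1 = 8 − 7 = 1, and the invariant factors of ∂_1 are all 1, so H_0 ≅ Z.
  H_1: rank ker ∂_1 − rank ∂_2 = (24 − 7) − 15 = 2, and the invariant factors of ∂_2 are all 1, so H_1 ≅ Z^2.
  H_2: rank ker ∂_2 − rank ∂_3 = (16 − 15) − 0 = 1, and there is no ∂_3, so H_2 ≅ Z.

As a check, the Euler characteristic is 8 − 24 + 16 = 0, which agrees with 1 − 2 + 1 = 0.
(K is a triangulation of the torus T^2.)

H_0 = Z,  H_1 = Z^2,  H_2 = Z.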